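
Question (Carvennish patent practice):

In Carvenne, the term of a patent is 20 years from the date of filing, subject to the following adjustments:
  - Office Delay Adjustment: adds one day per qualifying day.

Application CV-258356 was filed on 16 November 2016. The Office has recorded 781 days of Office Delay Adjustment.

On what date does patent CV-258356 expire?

Base term: filing date + 20 years → 16 November 2036.
Office Delay Adjustment: +781 days → 6 January 2039.

January 6, 2039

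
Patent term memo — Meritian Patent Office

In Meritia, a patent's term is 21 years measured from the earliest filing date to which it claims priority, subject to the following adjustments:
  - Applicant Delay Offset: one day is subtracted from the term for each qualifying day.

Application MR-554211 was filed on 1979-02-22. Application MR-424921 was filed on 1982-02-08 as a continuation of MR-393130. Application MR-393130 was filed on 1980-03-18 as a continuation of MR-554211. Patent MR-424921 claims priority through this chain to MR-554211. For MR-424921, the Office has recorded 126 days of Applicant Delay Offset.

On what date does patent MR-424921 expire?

1999-10-19

Earliest priority filing: 22 February 1979.
Base term: 22 February 1979 + 21 years → 22 February 2000.
Applicant Delay Offset: −126 days → 19 October 1999.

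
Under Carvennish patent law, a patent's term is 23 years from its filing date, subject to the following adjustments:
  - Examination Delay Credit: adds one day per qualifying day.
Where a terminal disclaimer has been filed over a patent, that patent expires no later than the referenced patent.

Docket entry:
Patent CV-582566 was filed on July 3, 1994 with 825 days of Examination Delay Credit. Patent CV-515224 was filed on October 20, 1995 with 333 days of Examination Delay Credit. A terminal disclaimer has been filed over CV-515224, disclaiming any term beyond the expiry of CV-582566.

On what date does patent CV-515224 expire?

September 18, 2019

Natural term of CV-515224:
  Base: filing + 23 years → 20 October 2018.
  Examination Delay Credit: +333 days → 18 September 2019.
Expiry of referenced patent CV-582566:
  Base: filing + 23 years → 3 July 2017.
  Examination Delay Credit: +825 days → 6 October 2019.
Terminal disclaimer: CV-515224 expires on the earlier of 18 September 2019 and 6 October 2019.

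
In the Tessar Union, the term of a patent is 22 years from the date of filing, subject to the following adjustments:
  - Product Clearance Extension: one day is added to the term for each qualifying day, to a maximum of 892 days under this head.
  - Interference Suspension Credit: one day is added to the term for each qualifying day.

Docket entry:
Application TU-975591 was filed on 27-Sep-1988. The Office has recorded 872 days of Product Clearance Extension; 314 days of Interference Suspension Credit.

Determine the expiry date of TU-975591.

Base term: filing date + 22 years → 27 September 2010.
Product Clearance Extension: 872 days (within the 892-day cap) → +872 days → 15 February 2013.
Interference Suspension Credit: +314 days → 26 December 2013.

2013-12-26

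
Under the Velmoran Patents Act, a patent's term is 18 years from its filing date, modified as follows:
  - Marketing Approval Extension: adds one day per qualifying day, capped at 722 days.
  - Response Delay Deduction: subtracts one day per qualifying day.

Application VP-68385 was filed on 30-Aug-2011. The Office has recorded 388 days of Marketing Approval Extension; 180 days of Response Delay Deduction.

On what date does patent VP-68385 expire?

March 26, 2030

Base term: filing date + 18 years → 30 August 2029.
Marketing Approval Extension: 388 days (within the 722-day cap) → +388 days → 22 September 2030.
Response Delay Deduction: −180 days → 26 March 2030.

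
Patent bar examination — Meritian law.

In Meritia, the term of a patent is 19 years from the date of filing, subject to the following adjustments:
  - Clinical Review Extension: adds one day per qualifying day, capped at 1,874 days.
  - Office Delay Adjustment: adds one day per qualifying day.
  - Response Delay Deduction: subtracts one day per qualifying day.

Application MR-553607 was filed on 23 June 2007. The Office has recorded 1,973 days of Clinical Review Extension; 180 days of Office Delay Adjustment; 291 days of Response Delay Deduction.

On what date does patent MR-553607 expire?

Base term: filing date + 19 years → 23 June 2026.
Clinical Review Extension: 1973 days claimed exceeds the 1874-day cap, so +1874 days → 10 August 2031.
Office Delay Adjustment: +180 days → 6 February 2032.
Response Delay Deduction: −291 days → 21 April 2031.

April 21, 2031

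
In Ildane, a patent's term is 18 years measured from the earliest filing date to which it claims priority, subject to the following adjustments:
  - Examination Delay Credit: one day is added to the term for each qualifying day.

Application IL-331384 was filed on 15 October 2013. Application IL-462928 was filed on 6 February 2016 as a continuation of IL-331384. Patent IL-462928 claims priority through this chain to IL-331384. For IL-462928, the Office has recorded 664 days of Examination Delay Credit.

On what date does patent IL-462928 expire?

Earliest priority filing: 15 October 2013.
Base term: 15 October 2013 + 18 years → 15 October 2031.
Examination Delay Credit: +664 days → 9 August 2033.

August 9, 2033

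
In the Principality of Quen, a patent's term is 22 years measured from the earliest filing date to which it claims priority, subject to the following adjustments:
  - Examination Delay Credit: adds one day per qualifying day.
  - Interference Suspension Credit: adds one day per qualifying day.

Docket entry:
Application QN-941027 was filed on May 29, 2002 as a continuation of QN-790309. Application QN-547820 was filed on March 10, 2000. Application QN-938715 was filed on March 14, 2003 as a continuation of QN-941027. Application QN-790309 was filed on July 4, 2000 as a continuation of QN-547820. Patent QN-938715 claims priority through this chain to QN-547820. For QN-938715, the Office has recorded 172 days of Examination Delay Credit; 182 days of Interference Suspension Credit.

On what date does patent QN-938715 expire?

Earliest priority filing: 10 March 2000.
Base term: 10 March 2000 + 22 years → 10 March 2022.
Examination Delay Credit: +172 days → 29 August 2022.
Interference Suspension Credit: +182 days → 27 February 2023.

February 27, 2023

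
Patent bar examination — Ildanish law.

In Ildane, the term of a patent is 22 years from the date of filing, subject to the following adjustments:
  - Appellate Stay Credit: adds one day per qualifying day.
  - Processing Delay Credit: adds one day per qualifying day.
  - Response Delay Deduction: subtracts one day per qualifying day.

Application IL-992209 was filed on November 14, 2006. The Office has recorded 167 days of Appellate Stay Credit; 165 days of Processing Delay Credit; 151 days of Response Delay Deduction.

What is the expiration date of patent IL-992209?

Base term: filing date + 22 years → 14 November 2028.
Appellate Stay Credit: +167 days → 30 April 2029.
Processing Delay Credit: +165 days → 12 October 2029.
Response Delay Deduction: −151 days → 14 May 2029.

2029-05-14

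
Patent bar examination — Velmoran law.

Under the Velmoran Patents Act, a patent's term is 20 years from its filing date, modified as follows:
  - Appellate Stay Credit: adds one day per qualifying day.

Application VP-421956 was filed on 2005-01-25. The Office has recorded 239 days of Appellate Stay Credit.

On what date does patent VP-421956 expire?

2025-09-21

Base term: filing date + 20 years → 25 January 2025.
Appellate Stay Credit: +239 days → 21 September 2025.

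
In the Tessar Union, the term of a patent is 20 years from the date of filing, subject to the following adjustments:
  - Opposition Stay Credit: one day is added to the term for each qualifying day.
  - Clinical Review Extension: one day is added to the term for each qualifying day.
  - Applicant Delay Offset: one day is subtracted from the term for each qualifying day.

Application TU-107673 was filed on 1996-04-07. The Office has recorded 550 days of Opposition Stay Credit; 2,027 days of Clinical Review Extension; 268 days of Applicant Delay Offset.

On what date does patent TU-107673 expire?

Base term: filing date + 20 years → 7 April 2016.
Opposition Stay Credit: +550 days → 9 October 2017.
Clinical Review Extension: +2027 days → 28 April 2023.
Applicant Delay Offset: −268 days → 3 August 2022.

August 3, 2022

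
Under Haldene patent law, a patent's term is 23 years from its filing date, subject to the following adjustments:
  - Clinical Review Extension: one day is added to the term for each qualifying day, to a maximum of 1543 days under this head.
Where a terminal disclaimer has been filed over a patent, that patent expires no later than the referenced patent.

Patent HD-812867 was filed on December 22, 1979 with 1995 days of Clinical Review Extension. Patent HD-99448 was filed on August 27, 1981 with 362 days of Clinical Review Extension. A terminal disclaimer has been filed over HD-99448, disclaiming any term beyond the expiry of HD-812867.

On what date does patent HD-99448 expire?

Natural term of HD-99448:
  Base: filing + 23 years → 27 August 2004.
  Clinical Review Extension: 362 days (within the 1543-day cap) → +362 days → 24 August 2005.
Expiry of referenced patent HD-812867:
  Base: filing + 23 years → 22 December 2002.
  Clinical Review Extension: 1995 days claimed exceeds the 1543-day cap, so +1543 days → 14 March 2007.
Terminal disclaimer: HD-99448 expires on the earlier of 24 August 2005 and 14 March 2007.

2005-08-24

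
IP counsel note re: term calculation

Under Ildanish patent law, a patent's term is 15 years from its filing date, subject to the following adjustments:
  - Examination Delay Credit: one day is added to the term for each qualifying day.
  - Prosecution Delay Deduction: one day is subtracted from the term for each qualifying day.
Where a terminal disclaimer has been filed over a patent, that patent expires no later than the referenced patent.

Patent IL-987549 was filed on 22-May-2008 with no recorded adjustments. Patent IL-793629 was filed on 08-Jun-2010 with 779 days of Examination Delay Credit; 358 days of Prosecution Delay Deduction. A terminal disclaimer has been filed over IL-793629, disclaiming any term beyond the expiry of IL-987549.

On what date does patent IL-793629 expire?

2023-05-22

Natural term of IL-793629:
  Base: filing + 15 years → 8 June 2025.
  Examination Delay Credit: +779 days → 27 July 2027.
  Prosecution Delay Deduction: −358 days → 3 August 2026.
Expiry of referenced patent IL-987549:
  Base: filing + 15 years → 22 May 2023.
Terminal disclaimer: IL-793629 expires on the earlier of 3 August 2026 and 22 May 2023.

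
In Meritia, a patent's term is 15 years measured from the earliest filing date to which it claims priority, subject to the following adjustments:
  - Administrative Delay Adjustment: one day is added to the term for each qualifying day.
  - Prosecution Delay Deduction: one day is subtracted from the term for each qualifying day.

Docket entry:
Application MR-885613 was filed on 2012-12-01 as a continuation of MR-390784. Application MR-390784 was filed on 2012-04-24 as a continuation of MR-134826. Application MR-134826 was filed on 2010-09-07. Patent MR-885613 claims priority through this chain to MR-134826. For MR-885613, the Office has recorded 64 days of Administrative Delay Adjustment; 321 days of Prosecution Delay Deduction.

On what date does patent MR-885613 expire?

Earliest priority filing: 7 September 2010.
Base term: 7 September 2010 + 15 years → 7 September 2025.
Administrative Delay Adjustment: +64 days → 10 November 2025.
Prosecution Delay Deduction: −321 days → 24 December 2024.

2024-12-24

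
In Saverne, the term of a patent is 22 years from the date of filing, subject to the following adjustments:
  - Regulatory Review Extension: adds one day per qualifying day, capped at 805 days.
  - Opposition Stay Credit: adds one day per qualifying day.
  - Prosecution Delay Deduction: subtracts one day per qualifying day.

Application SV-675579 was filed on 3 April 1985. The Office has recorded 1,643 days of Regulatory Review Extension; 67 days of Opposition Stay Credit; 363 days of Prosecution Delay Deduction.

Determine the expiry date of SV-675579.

Base term: filing date + 22 years → 3 April 2007.
Regulatory Review Extension: 1643 days claimed exceeds the 805-day cap, so +805 days → 16 June 2009.
Opposition Stay Credit: +67 days → 22 August 2009.
Prosecution Delay Deduction: −363 days → 24 August 2008.

August 24, 2008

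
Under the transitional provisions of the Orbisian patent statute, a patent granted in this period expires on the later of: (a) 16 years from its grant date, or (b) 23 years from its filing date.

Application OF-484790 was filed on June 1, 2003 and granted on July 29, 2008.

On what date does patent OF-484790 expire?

(a) grant + 16 years → 29 July 2024.
(b) filing + 23 years → 1 June 2026.
Later of the two: 1 June 2026.

June 1, 2026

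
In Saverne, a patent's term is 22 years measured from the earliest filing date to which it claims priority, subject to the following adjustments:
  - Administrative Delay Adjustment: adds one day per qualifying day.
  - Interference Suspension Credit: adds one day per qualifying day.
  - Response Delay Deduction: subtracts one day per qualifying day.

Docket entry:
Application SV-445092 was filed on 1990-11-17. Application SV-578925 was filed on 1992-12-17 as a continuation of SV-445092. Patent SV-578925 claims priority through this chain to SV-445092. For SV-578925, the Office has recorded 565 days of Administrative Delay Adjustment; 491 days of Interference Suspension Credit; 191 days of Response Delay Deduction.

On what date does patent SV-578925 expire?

Earliest priority filing: 17 November 1990.
Base term: 17 November 1990 + 22 years → 17 November 2012.
Administrative Delay Adjustment: +565 days → 5 June 2014.
Interference Suspension Credit: +491 days → 9 October 2015.
Response Delay Deduction: −191 days → 1 April 2015.

2015-04-01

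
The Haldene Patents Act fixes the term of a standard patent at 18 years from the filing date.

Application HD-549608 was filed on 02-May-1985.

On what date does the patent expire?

Filing date + 18 years → 2 May 2003.

May 2, 2003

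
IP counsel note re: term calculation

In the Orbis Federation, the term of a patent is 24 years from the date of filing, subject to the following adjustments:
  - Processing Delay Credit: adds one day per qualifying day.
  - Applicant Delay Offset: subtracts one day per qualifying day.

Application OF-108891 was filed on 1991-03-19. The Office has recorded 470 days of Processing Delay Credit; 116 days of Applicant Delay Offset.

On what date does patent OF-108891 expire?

Base term: filing date + 24 years → 19 March 2015.
Processing Delay Credit: +470 days → 1 July 2016.
Applicant Delay Offset: −116 days → 7 March 2016.

2016-03-07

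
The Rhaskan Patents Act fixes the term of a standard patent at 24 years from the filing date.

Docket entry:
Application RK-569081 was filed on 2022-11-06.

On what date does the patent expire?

November 6, 2046

Filing date + 24 years → 6 November 2046.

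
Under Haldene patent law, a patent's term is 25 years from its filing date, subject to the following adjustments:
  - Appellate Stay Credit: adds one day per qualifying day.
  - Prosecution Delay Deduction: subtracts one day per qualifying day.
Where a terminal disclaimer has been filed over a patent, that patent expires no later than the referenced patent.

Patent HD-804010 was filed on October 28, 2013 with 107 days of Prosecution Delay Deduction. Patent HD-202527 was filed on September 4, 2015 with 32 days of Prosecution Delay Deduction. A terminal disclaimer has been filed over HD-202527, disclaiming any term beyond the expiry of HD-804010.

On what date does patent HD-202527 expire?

Natural term of HD-202527:
  Base: filing + 25 years → 4 September 2040.
  Prosecution Delay Deduction: −32 days → 3 August 2040.
Expiry of referenced patent HD-804010:
  Base: filing + 25 years → 28 October 2038.
  Prosecution Delay Deduction: −107 days → 13 July 2038.
Terminal disclaimer: HD-202527 expires on the earlier of 3 August 2040 and 13 July 2038.

2038-07-13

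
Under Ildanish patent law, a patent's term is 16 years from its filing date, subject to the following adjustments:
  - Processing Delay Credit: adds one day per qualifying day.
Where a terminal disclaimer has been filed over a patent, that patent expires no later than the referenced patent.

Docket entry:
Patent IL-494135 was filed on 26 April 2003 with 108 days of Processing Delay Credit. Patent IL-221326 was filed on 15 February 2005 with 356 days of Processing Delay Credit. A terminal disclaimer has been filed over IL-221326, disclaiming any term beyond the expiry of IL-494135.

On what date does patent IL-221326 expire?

2019-08-12

Natural term of IL-221326:
  Base: filing + 16 years → 15 February 2021.
  Processing Delay Credit: +356 days → 6 February 2022.
Expiry of referenced patent IL-494135:
  Base: filing + 16 years → 26 April 2019.
  Processing Delay Credit: +108 days → 12 August 2019.
Terminal disclaimer: IL-221326 expires on the earlier of 6 February 2022 and 12 August 2019.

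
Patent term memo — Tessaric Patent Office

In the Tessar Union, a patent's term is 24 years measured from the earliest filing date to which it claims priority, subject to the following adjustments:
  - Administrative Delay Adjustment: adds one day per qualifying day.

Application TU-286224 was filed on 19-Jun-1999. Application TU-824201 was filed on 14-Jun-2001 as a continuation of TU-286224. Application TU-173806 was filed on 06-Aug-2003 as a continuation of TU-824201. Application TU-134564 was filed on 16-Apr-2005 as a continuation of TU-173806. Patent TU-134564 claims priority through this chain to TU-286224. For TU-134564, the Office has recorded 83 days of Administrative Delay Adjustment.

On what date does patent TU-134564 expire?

Earliest priority filing: 19 June 1999.
Base term: 19 June 1999 + 24 years → 19 June 2023.
Administrative Delay Adjustment: +83 days → 10 September 2023.

September 10, 2023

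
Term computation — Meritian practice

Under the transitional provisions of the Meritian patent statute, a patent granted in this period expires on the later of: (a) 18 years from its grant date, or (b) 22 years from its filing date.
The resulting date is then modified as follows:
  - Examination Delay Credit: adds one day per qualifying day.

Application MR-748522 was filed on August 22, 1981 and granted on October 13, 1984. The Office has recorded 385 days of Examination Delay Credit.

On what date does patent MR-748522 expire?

(a) grant + 18 years → 13 October 2002.
(b) filing + 22 years → 22 August 2003.
Later of the two: 22 August 2003.
Examination Delay Credit: +385 days → 10 September 2004.

2004-09-10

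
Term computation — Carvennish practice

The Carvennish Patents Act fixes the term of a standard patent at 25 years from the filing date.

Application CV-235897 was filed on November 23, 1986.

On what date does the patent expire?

Filing date + 25 years → 23 November 2011.

November 23, 2011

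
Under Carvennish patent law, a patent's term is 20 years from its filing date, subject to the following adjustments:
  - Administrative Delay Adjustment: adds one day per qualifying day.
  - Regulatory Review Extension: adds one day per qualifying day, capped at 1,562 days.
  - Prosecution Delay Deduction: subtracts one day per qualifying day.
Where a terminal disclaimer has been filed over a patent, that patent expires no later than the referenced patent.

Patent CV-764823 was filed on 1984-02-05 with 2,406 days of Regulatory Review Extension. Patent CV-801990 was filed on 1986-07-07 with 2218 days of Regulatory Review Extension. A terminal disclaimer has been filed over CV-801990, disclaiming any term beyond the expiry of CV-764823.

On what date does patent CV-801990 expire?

Natural term of CV-801990:
  Base: filing + 20 years → 7 July 2006.
  Regulatory Review Extension: 2218 days claimed exceeds the 1562-day cap, so +1562 days → 16 October 2010.
Expiry of referenced patent CV-764823:
  Base: filing + 20 years → 5 February 2004.
  Regulatory Review Extension: 2406 days claimed exceeds the 1562-day cap, so +1562 days → 16 May 2008.
Terminal disclaimer: CV-801990 expires on the earlier of 16 October 2010 and 16 May 2008.

2008-05-16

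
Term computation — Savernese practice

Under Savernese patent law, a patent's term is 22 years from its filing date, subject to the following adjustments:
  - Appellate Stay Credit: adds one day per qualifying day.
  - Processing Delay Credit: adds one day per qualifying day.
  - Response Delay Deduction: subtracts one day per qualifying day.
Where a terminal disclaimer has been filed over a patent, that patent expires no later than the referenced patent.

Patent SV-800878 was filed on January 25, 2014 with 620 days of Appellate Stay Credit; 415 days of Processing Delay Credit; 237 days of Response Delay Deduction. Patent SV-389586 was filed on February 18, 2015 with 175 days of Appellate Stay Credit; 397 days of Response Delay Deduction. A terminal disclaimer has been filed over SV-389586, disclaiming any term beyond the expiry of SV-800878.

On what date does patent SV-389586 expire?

2036-07-11

Natural term of SV-389586:
  Base: filing + 22 years → 18 February 2037.
  Appellate Stay Credit: +175 days → 12 August 2037.
  Response Delay Deduction: −397 days → 11 July 2036.
Expiry of referenced patent SV-800878:
  Base: filing + 22 years → 25 January 2036.
  Appellate Stay Credit: +620 days → 6 October 2037.
  Processing Delay Credit: +415 days → 25 November 2038.
  Response Delay Deduction: −237 days → 2 April 2038.
Terminal disclaimer: SV-389586 expires on the earlier of 11 July 2036 and 2 April 2038.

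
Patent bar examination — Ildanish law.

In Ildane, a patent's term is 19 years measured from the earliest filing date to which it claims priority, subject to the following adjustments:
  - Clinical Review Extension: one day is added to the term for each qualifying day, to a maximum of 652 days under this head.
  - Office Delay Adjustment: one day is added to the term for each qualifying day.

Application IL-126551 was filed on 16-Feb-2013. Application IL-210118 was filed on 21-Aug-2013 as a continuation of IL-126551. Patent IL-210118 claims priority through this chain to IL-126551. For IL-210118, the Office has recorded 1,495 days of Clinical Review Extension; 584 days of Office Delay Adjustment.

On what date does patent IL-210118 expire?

July 6, 2035

Earliest priority filing: 16 February 2013.
Base term: 16 February 2013 + 19 years → 16 February 2032.
Clinical Review Extension: 1495 days claimed exceeds the 652-day cap, so +652 days → 29 November 2033.
Office Delay Adjustment: +584 days → 6 July 2035.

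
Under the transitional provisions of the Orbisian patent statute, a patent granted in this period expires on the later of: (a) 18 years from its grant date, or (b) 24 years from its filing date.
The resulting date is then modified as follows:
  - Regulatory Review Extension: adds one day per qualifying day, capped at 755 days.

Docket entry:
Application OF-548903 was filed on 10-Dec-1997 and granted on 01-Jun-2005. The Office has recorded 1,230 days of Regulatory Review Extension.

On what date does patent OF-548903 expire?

(a) grant + 18 years → 1 June 2023.
(b) filing + 24 years → 10 December 2021.
Later of the two: 1 June 2023.
Regulatory Review Extension: 1230 days claimed exceeds the 755-day cap, so +755 days → 25 June 2025.

2025-06-25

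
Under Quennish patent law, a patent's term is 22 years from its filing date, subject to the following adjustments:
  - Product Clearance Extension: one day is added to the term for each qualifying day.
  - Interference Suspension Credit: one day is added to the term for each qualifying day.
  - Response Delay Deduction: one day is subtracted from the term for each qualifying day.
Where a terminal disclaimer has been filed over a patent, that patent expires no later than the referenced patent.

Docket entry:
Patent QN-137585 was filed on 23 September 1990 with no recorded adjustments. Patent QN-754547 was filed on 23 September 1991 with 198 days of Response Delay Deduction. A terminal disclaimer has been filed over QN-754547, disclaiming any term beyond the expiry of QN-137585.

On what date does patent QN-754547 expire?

2012-09-23

Natural term of QN-754547:
  Base: filing + 22 years → 23 September 2013.
  Response Delay Deduction: −198 days → 9 March 2013.
Expiry of referenced patent QN-137585:
  Base: filing + 22 years → 23 September 2012.
Terminal disclaimer: QN-754547 expires on the earlier of 9 March 2013 and 23 September 2012.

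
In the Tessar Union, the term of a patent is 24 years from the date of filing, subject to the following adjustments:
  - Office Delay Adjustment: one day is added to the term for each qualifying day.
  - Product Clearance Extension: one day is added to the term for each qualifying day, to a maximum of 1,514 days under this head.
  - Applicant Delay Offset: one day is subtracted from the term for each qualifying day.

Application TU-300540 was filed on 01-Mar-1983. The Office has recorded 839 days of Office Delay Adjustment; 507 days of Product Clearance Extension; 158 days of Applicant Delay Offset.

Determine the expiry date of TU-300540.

June 1, 2010

Base term: filing date + 24 years → 1 March 2007.
Office Delay Adjustment: +839 days → 17 June 2009.
Product Clearance Extension: 507 days (within the 1514-day cap) → +507 days → 6 November 2010.
Applicant Delay Offset: −158 days → 1 June 2010.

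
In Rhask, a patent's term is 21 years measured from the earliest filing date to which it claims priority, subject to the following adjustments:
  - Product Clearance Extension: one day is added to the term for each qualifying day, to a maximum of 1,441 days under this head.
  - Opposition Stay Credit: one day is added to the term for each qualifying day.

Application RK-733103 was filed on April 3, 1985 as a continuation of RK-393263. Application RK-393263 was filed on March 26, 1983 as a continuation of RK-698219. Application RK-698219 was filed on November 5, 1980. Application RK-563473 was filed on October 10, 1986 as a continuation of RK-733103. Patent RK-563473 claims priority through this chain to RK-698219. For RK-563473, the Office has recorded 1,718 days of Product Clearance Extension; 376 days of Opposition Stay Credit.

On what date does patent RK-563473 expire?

Earliest priority filing: 5 November 1980.
Base term: 5 November 1980 + 21 years → 5 November 2001.
Product Clearance Extension: 1718 days claimed exceeds the 1441-day cap, so +1441 days → 16 October 2005.
Opposition Stay Credit: +376 days → 27 October 2006.

2006-10-27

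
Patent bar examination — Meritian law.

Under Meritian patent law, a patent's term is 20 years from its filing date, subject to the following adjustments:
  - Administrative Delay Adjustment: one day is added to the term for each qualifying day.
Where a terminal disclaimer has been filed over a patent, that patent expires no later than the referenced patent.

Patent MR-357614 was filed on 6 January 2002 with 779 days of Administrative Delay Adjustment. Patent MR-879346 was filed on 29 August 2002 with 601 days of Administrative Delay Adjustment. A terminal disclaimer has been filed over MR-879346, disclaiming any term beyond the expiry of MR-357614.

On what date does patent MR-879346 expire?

February 24, 2024

Natural term of MR-879346:
  Base: filing + 20 years → 29 August 2022.
  Administrative Delay Adjustment: +601 days → 21 April 2024.
Expiry of referenced patent MR-357614:
  Base: filing + 20 years → 6 January 2022.
  Administrative Delay Adjustment: +779 days → 24 February 2024.
Terminal disclaimer: MR-879346 expires on the earlier of 21 April 2024 and 24 February 2024.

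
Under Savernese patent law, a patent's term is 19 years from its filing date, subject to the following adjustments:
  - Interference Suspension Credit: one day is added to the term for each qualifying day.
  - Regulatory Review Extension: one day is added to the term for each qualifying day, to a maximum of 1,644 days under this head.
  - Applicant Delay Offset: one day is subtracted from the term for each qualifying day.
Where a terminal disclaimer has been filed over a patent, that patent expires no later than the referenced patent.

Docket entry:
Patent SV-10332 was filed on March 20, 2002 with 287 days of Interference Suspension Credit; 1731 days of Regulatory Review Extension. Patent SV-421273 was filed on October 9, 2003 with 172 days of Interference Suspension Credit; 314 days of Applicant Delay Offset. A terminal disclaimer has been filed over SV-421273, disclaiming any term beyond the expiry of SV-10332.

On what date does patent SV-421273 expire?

Natural term of SV-421273:
  Base: filing + 19 years → 9 October 2022.
  Interference Suspension Credit: +172 days → 30 March 2023.
  Applicant Delay Offset: −314 days → 20 May 2022.
Expiry of referenced patent SV-10332:
  Base: filing + 19 years → 20 March 2021.
  Interference Suspension Credit: +287 days → 1 January 2022.
  Regulatory Review Extension: 1731 days claimed exceeds the 1644-day cap, so +1644 days → 3 July 2026.
Terminal disclaimer: SV-421273 expires on the earlier of 20 May 2022 and 3 July 2026.

May 20, 2022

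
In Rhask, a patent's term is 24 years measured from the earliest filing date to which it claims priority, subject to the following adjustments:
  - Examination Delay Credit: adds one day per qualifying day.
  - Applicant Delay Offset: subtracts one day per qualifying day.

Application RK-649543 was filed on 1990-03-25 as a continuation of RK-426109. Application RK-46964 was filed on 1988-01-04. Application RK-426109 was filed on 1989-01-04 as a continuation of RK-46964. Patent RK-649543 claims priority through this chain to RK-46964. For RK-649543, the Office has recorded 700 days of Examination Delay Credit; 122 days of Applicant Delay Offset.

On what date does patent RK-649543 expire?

August 4, 2013

Earliest priority filing: 4 January 1988.
Base term: 4 January 1988 + 24 years → 4 January 2012.
Examination Delay Credit: +700 days → 4 December 2013.
Applicant Delay Offset: −122 days → 4 August 2013.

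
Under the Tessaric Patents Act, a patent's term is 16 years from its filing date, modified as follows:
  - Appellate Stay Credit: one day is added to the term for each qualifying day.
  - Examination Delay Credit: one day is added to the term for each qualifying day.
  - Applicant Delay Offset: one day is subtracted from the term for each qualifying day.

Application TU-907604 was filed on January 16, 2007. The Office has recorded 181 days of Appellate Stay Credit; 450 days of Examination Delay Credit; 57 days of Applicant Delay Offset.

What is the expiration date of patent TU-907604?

2024-08-12

Base term: filing date + 16 years → 16 January 2023.
Appellate Stay Credit: +181 days → 16 July 2023.
Examination Delay Credit: +450 days → 8 October 2024.
Applicant Delay Offset: −57 days → 12 August 2024.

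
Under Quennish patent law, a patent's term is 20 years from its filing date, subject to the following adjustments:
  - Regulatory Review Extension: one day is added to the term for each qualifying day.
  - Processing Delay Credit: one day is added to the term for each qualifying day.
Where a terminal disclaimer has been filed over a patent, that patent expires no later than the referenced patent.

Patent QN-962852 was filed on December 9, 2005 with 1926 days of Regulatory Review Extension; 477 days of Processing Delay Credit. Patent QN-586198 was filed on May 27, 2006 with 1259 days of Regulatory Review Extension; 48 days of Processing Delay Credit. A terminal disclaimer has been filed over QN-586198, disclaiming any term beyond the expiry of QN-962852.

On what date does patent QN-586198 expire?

Natural term of QN-586198:
  Base: filing + 20 years → 27 May 2026.
  Regulatory Review Extension: +1259 days → 6 November 2029.
  Processing Delay Credit: +48 days → 24 December 2029.
Expiry of referenced patent QN-962852:
  Base: filing + 20 years → 9 December 2025.
  Regulatory Review Extension: +1926 days → 19 March 2031.
  Processing Delay Credit: +477 days → 8 July 2032.
Terminal disclaimer: QN-586198 expires on the earlier of 24 December 2029 and 8 July 2032.

December 24, 2029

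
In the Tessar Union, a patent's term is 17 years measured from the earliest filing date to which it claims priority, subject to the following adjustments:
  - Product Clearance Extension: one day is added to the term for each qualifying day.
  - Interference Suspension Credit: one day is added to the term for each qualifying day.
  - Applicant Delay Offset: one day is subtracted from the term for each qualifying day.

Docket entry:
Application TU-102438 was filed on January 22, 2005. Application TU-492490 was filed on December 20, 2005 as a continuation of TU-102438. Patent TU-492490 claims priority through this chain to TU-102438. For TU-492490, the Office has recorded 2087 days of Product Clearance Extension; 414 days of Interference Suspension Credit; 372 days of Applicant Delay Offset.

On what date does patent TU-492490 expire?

Earliest priority filing: 22 January 2005.
Base term: 22 January 2005 + 17 years → 22 January 2022.
Product Clearance Extension: +2087 days → 10 October 2027.
Interference Suspension Credit: +414 days → 27 November 2028.
Applicant Delay Offset: −372 days → 21 November 2027.

November 21, 2027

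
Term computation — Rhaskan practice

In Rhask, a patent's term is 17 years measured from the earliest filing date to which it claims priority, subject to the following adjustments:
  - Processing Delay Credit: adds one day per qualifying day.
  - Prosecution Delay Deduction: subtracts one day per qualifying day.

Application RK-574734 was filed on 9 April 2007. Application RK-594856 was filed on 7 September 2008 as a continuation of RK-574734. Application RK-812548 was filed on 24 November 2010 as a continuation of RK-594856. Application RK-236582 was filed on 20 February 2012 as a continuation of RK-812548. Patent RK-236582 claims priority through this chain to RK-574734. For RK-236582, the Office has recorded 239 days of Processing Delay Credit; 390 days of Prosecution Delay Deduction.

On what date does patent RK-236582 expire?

Earliest priority filing: 9 April 2007.
Base term: 9 April 2007 + 17 years → 9 April 2024.
Processing Delay Credit: +239 days → 4 December 2024.
Prosecution Delay Deduction: −390 days → 10 November 2023.

November 10, 2023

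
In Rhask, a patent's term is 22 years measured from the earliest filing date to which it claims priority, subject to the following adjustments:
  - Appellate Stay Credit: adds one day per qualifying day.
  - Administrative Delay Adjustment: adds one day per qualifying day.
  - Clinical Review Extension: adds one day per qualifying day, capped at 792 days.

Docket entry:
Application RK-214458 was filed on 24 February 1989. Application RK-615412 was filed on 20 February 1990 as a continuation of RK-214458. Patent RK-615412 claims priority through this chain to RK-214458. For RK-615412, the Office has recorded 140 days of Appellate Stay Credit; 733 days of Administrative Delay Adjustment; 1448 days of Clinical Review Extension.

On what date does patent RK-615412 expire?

Earliest priority filing: 24 February 1989.
Base term: 24 February 1989 + 22 years → 24 February 2011.
Appellate Stay Credit: +140 days → 14 July 2011.
Administrative Delay Adjustment: +733 days → 16 July 2013.
Clinical Review Extension: 1448 days claimed exceeds the 792-day cap, so +792 days → 16 September 2015.

2015-09-16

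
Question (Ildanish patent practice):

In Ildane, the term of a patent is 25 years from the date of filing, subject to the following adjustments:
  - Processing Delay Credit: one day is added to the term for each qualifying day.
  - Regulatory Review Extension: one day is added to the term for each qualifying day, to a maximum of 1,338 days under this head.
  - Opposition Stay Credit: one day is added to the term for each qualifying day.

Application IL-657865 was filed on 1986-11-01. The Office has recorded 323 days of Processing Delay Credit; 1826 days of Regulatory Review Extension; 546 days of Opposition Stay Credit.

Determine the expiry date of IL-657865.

Base term: filing date + 25 years → 1 November 2011.
Processing Delay Credit: +323 days → 19 September 2012.
Regulatory Review Extension: 1826 days claimed exceeds the 1338-day cap, so +1338 days → 19 May 2016.
Opposition Stay Credit: +546 days → 16 November 2017.

2017-11-16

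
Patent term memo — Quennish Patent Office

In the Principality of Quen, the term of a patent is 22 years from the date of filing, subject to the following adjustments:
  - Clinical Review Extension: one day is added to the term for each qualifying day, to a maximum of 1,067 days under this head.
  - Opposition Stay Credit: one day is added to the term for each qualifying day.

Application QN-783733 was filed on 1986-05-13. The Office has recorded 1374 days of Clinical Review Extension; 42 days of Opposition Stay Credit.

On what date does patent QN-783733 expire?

Base term: filing date + 22 years → 13 May 2008.
Clinical Review Extension: 1374 days claimed exceeds the 1067-day cap, so +1067 days → 15 April 2011.
Opposition Stay Credit: +42 days → 27 May 2011.

May 27, 2011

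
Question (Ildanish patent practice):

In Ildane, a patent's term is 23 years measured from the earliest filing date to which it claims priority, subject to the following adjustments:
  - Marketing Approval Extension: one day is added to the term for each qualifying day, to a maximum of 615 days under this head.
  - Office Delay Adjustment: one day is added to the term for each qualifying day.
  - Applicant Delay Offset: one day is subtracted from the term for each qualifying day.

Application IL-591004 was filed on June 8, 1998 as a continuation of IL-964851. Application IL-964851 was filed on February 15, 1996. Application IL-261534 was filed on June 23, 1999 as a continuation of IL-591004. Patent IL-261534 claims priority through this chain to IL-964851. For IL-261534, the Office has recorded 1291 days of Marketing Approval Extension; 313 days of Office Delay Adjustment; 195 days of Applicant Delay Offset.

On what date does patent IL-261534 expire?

February 17, 2021

Earliest priority filing: 15 February 1996.
Base term: 15 February 1996 + 23 years → 15 February 2019.
Marketing Approval Extension: 1291 days claimed exceeds the 615-day cap, so +615 days → 22 October 2020.
Office Delay Adjustment: +313 days → 31 August 2021.
Applicant Delay Offset: −195 days → 17 February 2021.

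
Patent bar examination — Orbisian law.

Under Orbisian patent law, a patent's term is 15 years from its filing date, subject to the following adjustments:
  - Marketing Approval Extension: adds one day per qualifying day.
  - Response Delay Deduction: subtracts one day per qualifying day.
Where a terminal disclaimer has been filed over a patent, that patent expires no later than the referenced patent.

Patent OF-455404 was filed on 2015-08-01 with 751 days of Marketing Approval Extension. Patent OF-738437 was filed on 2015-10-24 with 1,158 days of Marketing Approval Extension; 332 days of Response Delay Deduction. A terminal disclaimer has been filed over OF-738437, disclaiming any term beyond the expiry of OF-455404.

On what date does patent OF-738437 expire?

Natural term of OF-738437:
  Base: filing + 15 years → 24 October 2030.
  Marketing Approval Extension: +1158 days → 25 December 2033.
  Response Delay Deduction: −332 days → 27 January 2033.
Expiry of referenced patent OF-455404:
  Base: filing + 15 years → 1 August 2030.
  Marketing Approval Extension: +751 days → 21 August 2032.
Terminal disclaimer: OF-738437 expires on the earlier of 27 January 2033 and 21 August 2032.

August 21, 2032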